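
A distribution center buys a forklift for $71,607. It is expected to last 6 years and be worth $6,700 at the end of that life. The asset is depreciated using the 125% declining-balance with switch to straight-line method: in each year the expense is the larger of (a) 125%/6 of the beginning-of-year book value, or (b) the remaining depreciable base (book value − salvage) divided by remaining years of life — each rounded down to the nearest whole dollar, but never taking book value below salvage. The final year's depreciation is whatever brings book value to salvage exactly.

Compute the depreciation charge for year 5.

$9,545

Depreciable base = $71,607 − $6,700 = $64,907.
Year 1: DB = ⌊$71,607 × 125%/6⌋ = $14,918; SL = ⌊$64,907/6⌋ = $10,817 → take DB $14,918. Book value $56,689.
Year 2: DB = ⌊$56,689 × 125%/6⌋ = $11,810; SL = ⌊$49,989/5⌋ = $9,997 → take DB $11,810. Book value $44,879.
Year 3: DB = ⌊$44,879 × 125%/6⌋ = $9,349; SL = ⌊$38,179/4⌋ = $9,544 → take SL $9,544. Book value $35,335.
Year 4: DB = ⌊$35,335 × 125%/6⌋ = $7,361; SL = ⌊$28,635/3⌋ = $9,545 → take SL $9,545. Book value $25,790.
Year 5: DB = ⌊$25,790 × 125%/6⌋ = $5,372; SL = ⌊$19,090/2⌋ = $9,545 → take SL $9,545. Book value $16,245.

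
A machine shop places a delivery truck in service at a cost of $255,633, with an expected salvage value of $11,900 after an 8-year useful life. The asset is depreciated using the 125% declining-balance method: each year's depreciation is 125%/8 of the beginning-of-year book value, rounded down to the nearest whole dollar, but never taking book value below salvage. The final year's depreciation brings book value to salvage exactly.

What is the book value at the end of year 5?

$109,319

Depreciable base = $255,633 − $11,900 = $243,733.
Year 1: ⌊$255,633 × 125%/8⌋ = $39,942. Book value $215,691.
Year 2: ⌊$215,691 × 125%/8⌋ = $33,701. Book value $181,990.
Year 3: ⌊$181,990 × 125%/8⌋ = $28,435. Book value $153,555.
Year 4: ⌊$153,555 × 125%/8⌋ = $23,992. Book value $129,563.
Year 5: ⌊$129,563 × 125%/8⌋ = $20,244. Book value $109,319.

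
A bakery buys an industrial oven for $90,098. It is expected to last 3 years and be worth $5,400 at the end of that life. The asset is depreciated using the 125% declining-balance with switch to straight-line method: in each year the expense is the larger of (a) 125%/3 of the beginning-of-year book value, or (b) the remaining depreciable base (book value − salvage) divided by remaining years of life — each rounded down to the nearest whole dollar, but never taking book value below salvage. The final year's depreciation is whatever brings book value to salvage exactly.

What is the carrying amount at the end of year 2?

$28,979

Depreciable base = $90,098 − $5,400 = $84,698.
Year 1: DB = ⌊$90,098 × 125%/3⌋ = $37,540; SL = ⌊$84,698/3⌋ = $28,232 → take DB $37,540. Book value $52,558.
Year 2: DB = ⌊$52,558 × 125%/3⌋ = $21,899; SL = ⌊$47,158/2⌋ = $23,579 → take SL $23,579. Book value $28,979.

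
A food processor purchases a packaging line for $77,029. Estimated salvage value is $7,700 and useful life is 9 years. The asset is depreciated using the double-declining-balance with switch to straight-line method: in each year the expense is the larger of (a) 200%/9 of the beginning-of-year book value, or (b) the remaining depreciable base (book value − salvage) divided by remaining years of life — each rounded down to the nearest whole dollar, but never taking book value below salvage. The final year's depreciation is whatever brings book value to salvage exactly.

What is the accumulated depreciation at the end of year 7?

$63,764

Depreciable base = $77,029 − $7,700 = $69,329.
Year 1: DB = ⌊$77,029 × 200%/9⌋ = $17,117; SL = ⌊$69,329/9⌋ = $7,703 → take DB $17,117. Book value $59,912.
Year 2: DB = ⌊$59,912 × 200%/9⌋ = $13,313; SL = ⌊$52,212/8⌋ = $6,526 → take DB $13,313. Book value $46,599.
Year 3: DB = ⌊$46,599 × 200%/9⌋ = $10,355; SL = ⌊$38,899/7⌋ = $5,557 → take DB $10,355. Book value $36,244.
Year 4: DB = ⌊$36,244 × 200%/9⌋ = $8,054; SL = ⌊$28,544/6⌋ = $4,757 → take DB $8,054. Book value $28,190.
Year 5: DB = ⌊$28,190 × 200%/9⌋ = $6,264; SL = ⌊$20,490/5⌋ = $4,098 → take DB $6,264. Book value $21,926.
Year 6: DB = ⌊$21,926 × 200%/9⌋ = $4,872; SL = ⌊$14,226/4⌋ = $3,556 → take DB $4,872. Book value $17,054.
Year 7: DB = ⌊$17,054 × 200%/9⌋ = $3,789; SL = ⌊$9,354/3⌋ = $3,118 → take DB $3,789. Book value $13,265.
Accumulated through year 7 = $77,029 − $13,265 = $63,764.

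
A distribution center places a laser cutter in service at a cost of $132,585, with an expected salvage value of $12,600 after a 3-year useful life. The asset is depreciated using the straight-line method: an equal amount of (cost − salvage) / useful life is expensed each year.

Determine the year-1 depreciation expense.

$39,995

Depreciable base = $132,585 − $12,600 = $119,985.
Annual expense = $119,985 / 3 = $39,995.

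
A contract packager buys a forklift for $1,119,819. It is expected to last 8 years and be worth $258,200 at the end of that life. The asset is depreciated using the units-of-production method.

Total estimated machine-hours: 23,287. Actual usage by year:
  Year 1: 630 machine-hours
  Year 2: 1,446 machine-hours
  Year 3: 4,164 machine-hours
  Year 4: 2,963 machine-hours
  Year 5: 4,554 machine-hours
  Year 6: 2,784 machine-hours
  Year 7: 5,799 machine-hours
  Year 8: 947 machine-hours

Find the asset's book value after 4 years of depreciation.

Depreciable base = $1,119,819 − $258,200 = $861,619.
Rate = $861,619 / 23,287 machine-hours = $37 per machine-hour.
Year 1: 630 × $37 = $23,310. Book value $1,096,509.
Year 2: 1,446 × $37 = $53,502. Book value $1,043,007.
Year 3: 4,164 × $37 = $154,068. Book value $888,939.
Year 4: 2,963 × $37 = $109,631. Book value $779,308.

$779,308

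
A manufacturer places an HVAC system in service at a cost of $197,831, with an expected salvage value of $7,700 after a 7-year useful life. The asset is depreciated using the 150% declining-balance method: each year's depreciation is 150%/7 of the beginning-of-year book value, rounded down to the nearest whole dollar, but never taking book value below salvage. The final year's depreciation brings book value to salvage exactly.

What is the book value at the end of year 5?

$59,242

Depreciable base = $197,831 − $7,700 = $190,131.
Year 1: ⌊$197,831 × 150%/7⌋ = $42,392. Book value $155,439.
Year 2: ⌊$155,439 × 150%/7⌋ = $33,308. Book value $122,131.
Year 3: ⌊$122,131 × 150%/7⌋ = $26,170. Book value $95,961.
Year 4: ⌊$95,961 × 150%/7⌋ = $20,563. Book value $75,398.
Year 5: ⌊$75,398 × 150%/7⌋ = $16,156. Book value $59,242.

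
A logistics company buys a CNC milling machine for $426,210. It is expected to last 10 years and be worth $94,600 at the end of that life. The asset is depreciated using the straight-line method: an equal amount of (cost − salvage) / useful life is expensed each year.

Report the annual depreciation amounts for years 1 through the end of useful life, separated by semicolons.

Depreciable base = $426,210 − $94,600 = $331,610.
Annual expense = $331,610 / 10 = $33,161.
End of year 1: book value $393,049.
End of year 2: book value $359,888.
End of year 3: book value $326,727.
End of year 4: book value $293,566.
End of year 5: book value $260,405.
End of year 6: book value $227,244.
End of year 7: book value $194,083.
End of year 8: book value $160,922.
End of year 9: book value $127,761.
End of year 10: book value $94,600.

$33,161; $33,161; $33,161; $33,161; $33,161; $33,161; $33,161; $33,161; $33,161; $33,161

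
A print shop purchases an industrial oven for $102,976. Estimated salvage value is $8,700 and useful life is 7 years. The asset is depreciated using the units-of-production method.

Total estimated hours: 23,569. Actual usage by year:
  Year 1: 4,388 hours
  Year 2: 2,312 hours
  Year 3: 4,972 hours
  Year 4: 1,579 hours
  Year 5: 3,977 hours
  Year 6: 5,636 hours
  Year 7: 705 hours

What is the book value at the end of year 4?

Depreciable base = $102,976 − $8,700 = $94,276.
Rate = $94,276 / 23,569 hours = $4 per hour.
Year 1: 4,388 × $4 = $17,552. Book value $85,424.
Year 2: 2,312 × $4 = $9,248. Book value $76,176.
Year 3: 4,972 × $4 = $19,888. Book value $56,288.
Year 4: 1,579 × $4 = $6,316. Book value $49,972.

$49,972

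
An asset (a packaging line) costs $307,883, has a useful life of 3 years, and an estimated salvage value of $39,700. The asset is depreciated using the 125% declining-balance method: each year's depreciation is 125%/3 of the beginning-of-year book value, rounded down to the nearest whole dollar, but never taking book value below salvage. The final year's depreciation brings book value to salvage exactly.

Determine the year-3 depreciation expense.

$65,067

Depreciable base = $307,883 − $39,700 = $268,183.
Year 1: ⌊$307,883 × 125%/3⌋ = $128,284. Book value $179,599.
Year 2: ⌊$179,599 × 125%/3⌋ = $74,832. Book value $104,767.
Year 3 (final): $104,767 − $39,700 = $65,067. Book value $39,700.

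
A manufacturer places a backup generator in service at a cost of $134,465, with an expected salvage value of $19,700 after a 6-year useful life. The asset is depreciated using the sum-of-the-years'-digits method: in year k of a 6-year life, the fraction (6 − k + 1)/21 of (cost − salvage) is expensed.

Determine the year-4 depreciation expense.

Depreciable base = $134,465 − $19,700 = $114,765.
Sum of the years' digits = 6+5+4+3+2+1 = 21.
Year 1: $114,765 × 6/21 = $32,790. Book value $101,675.
Year 2: $114,765 × 5/21 = $27,325. Book value $74,350.
Year 3: $114,765 × 4/21 = $21,860. Book value $52,490.
Year 4: $114,765 × 3/21 = $16,395. Book value $36,095.

$16,395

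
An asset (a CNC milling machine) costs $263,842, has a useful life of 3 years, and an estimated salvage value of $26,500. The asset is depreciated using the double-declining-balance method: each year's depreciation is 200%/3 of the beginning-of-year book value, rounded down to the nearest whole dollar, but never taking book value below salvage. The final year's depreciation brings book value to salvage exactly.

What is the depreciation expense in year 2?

Depreciable base = $263,842 − $26,500 = $237,342.
Year 1: ⌊$263,842 × 200%/3⌋ = $175,894. Book value $87,948.
Year 2: ⌊$87,948 × 200%/3⌋ = $58,632. Book value $29,316.

$58,632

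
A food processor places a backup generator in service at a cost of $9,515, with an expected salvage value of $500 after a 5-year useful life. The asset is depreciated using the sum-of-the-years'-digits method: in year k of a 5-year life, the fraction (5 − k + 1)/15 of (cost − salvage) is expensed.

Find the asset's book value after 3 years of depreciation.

$2,303

Depreciable base = $9,515 − $500 = $9,015.
Sum of the years' digits = 5+4+3+2+1 = 15.
Year 1: $9,015 × 5/15 = $3,005. Book value $6,510.
Year 2: $9,015 × 4/15 = $2,404. Book value $4,106.
Year 3: $9,015 × 3/15 = $1,803. Book value $2,303.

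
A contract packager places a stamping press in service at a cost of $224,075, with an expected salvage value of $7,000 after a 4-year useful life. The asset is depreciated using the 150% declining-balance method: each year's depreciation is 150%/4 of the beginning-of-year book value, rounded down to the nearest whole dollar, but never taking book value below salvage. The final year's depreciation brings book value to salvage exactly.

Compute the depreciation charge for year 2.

$52,517

Depreciable base = $224,075 − $7,000 = $217,075.
Year 1: ⌊$224,075 × 150%/4⌋ = $84,028. Book value $140,047.
Year 2: ⌊$140,047 × 150%/4⌋ = $52,517. Book value $87,530.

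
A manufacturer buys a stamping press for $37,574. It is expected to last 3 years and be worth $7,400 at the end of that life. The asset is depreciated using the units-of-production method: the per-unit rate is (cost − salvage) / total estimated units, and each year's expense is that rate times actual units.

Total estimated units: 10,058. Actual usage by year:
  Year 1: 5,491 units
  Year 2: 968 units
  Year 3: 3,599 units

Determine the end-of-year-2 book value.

$18,197

Depreciable base = $37,574 − $7,400 = $30,174.
Rate = $30,174 / 10,058 units = $3 per unit.
Year 1: 5,491 × $3 = $16,473. Book value $21,101.
Year 2: 968 × $3 = $2,904. Book value $18,197.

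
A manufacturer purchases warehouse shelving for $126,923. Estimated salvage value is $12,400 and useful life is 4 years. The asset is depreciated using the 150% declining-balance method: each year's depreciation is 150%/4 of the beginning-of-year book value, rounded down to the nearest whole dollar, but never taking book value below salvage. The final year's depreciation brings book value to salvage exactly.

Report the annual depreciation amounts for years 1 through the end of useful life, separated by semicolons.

Depreciable base = $126,923 − $12,400 = $114,523.
Year 1: ⌊$126,923 × 150%/4⌋ = $47,596. Book value $79,327.
Year 2: ⌊$79,327 × 150%/4⌋ = $29,747. Book value $49,580.
Year 3: ⌊$49,580 × 150%/4⌋ = $18,592. Book value $30,988.
Year 4 (final): $30,988 − $12,400 = $18,588. Book value $12,400.

$47,596; $29,747; $18,592; $18,588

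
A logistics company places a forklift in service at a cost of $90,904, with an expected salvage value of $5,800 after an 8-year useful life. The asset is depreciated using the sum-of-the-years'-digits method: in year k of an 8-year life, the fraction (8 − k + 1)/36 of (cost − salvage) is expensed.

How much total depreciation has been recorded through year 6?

Depreciable base = $90,904 − $5,800 = $85,104.
Sum of the years' digits = 8+7+6+5+4+3+2+1 = 36.
Year 1: $85,104 × 8/36 = $18,912. Book value $71,992.
Year 2: $85,104 × 7/36 = $16,548. Book value $55,444.
Year 3: $85,104 × 6/36 = $14,184. Book value $41,260.
Year 4: $85,104 × 5/36 = $11,820. Book value $29,440.
Year 5: $85,104 × 4/36 = $9,456. Book value $19,984.
Year 6: $85,104 × 3/36 = $7,092. Book value $12,892.
Accumulated through year 6 = $90,904 − $12,892 = $78,012.

$78,012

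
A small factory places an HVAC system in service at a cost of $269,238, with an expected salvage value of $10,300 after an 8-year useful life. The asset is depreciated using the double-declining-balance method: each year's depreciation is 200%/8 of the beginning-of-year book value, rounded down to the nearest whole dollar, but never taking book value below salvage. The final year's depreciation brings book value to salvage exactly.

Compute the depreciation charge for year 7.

$11,980

Depreciable base = $269,238 − $10,300 = $258,938.
Year 1: ⌊$269,238 × 200%/8⌋ = $67,309. Book value $201,929.
Year 2: ⌊$201,929 × 200%/8⌋ = $50,482. Book value $151,447.
Year 3: ⌊$151,447 × 200%/8⌋ = $37,861. Book value $113,586.
Year 4: ⌊$113,586 × 200%/8⌋ = $28,396. Book value $85,190.
Year 5: ⌊$85,190 × 200%/8⌋ = $21,297. Book value $63,893.
Year 6: ⌊$63,893 × 200%/8⌋ = $15,973. Book value $47,920.
Year 7: ⌊$47,920 × 200%/8⌋ = $11,980. Book value $35,940.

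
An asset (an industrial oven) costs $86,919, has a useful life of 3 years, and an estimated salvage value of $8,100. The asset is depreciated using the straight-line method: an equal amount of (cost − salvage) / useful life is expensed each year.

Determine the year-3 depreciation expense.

$26,273

Depreciable base = $86,919 − $8,100 = $78,819.
Annual expense = $78,819 / 3 = $26,273.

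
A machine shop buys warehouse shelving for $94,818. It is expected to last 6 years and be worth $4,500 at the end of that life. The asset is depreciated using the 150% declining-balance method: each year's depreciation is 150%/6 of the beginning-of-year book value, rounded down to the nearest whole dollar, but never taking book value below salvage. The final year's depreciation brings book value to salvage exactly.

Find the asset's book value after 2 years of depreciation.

$53,336

Depreciable base = $94,818 − $4,500 = $90,318.
Year 1: ⌊$94,818 × 150%/6⌋ = $23,704. Book value $71,114.
Year 2: ⌊$71,114 × 150%/6⌋ = $17,778. Book value $53,336.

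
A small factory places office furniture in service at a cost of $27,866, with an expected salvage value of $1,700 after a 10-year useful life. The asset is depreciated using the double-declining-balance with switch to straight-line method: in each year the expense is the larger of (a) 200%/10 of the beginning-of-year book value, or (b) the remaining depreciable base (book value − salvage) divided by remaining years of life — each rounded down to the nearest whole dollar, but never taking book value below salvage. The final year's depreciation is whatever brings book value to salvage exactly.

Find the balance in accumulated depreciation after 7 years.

Depreciable base = $27,866 − $1,700 = $26,166.
Year 1: DB = ⌊$27,866 × 200%/10⌋ = $5,573; SL = ⌊$26,166/10⌋ = $2,616 → take DB $5,573. Book value $22,293.
Year 2: DB = ⌊$22,293 × 200%/10⌋ = $4,458; SL = ⌊$20,593/9⌋ = $2,288 → take DB $4,458. Book value $17,835.
Year 3: DB = ⌊$17,835 × 200%/10⌋ = $3,567; SL = ⌊$16,135/8⌋ = $2,016 → take DB $3,567. Book value $14,268.
Year 4: DB = ⌊$14,268 × 200%/10⌋ = $2,853; SL = ⌊$12,568/7⌋ = $1,795 → take DB $2,853. Book value $11,415.
Year 5: DB = ⌊$11,415 × 200%/10⌋ = $2,283; SL = ⌊$9,715/6⌋ = $1,619 → take DB $2,283. Book value $9,132.
Year 6: DB = ⌊$9,132 × 200%/10⌋ = $1,826; SL = ⌊$7,432/5⌋ = $1,486 → take DB $1,826. Book value $7,306.
Year 7: DB = ⌊$7,306 × 200%/10⌋ = $1,461; SL = ⌊$5,606/4⌋ = $1,401 → take DB $1,461. Book value $5,845.
Accumulated through year 7 = $27,866 − $5,845 = $22,021.

$22,021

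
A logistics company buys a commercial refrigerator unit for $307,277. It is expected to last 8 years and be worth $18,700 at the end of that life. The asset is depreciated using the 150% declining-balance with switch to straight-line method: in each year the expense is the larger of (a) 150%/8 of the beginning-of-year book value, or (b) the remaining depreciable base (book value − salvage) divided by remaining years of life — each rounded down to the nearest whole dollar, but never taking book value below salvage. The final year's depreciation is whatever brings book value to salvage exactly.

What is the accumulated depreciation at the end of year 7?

$259,773

Depreciable base = $307,277 − $18,700 = $288,577.
Year 1: DB = ⌊$307,277 × 150%/8⌋ = $57,614; SL = ⌊$288,577/8⌋ = $36,072 → take DB $57,614. Book value $249,663.
Year 2: DB = ⌊$249,663 × 150%/8⌋ = $46,811; SL = ⌊$230,963/7⌋ = $32,994 → take DB $46,811. Book value $202,852.
Year 3: DB = ⌊$202,852 × 150%/8⌋ = $38,034; SL = ⌊$184,152/6⌋ = $30,692 → take DB $38,034. Book value $164,818.
Year 4: DB = ⌊$164,818 × 150%/8⌋ = $30,903; SL = ⌊$146,118/5⌋ = $29,223 → take DB $30,903. Book value $133,915.
Year 5: DB = ⌊$133,915 × 150%/8⌋ = $25,109; SL = ⌊$115,215/4⌋ = $28,803 → take SL $28,803. Book value $105,112.
Year 6: DB = ⌊$105,112 × 150%/8⌋ = $19,708; SL = ⌊$86,412/3⌋ = $28,804 → take SL $28,804. Book value $76,308.
Year 7: DB = ⌊$76,308 × 150%/8⌋ = $14,307; SL = ⌊$57,608/2⌋ = $28,804 → take SL $28,804. Book value $47,504.
Accumulated through year 7 = $307,277 − $47,504 = $259,773.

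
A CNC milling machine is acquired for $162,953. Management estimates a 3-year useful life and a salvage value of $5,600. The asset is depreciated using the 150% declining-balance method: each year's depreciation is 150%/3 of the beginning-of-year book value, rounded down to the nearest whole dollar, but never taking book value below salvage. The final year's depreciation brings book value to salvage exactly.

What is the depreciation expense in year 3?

Depreciable base = $162,953 − $5,600 = $157,353.
Year 1: ⌊$162,953 × 150%/3⌋ = $81,476. Book value $81,477.
Year 2: ⌊$81,477 × 150%/3⌋ = $40,738. Book value $40,739.
Year 3 (final): $40,739 − $5,600 = $35,139. Book value $5,600.

$35,139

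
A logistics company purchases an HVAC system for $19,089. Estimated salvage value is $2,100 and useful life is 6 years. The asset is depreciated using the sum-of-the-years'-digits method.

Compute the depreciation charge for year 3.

$3,236

Depreciable base = $19,089 − $2,100 = $16,989.
Sum of the years' digits = 6+5+4+3+2+1 = 21.
Year 1: $16,989 × 6/21 = $4,854. Book value $14,235.
Year 2: $16,989 × 5/21 = $4,045. Book value $10,190.
Year 3: $16,989 × 4/21 = $3,236. Book value $6,954.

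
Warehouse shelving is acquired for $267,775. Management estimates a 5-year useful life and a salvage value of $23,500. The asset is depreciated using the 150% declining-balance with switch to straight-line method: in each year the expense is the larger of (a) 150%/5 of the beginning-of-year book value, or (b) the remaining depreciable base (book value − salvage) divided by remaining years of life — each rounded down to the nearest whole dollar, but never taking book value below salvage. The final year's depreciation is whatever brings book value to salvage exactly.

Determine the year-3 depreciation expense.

$39,363

Depreciable base = $267,775 − $23,500 = $244,275.
Year 1: DB = ⌊$267,775 × 150%/5⌋ = $80,332; SL = ⌊$244,275/5⌋ = $48,855 → take DB $80,332. Book value $187,443.
Year 2: DB = ⌊$187,443 × 150%/5⌋ = $56,232; SL = ⌊$163,943/4⌋ = $40,985 → take DB $56,232. Book value $131,211.
Year 3: DB = ⌊$131,211 × 150%/5⌋ = $39,363; SL = ⌊$107,711/3⌋ = $35,903 → take DB $39,363. Book value $91,848.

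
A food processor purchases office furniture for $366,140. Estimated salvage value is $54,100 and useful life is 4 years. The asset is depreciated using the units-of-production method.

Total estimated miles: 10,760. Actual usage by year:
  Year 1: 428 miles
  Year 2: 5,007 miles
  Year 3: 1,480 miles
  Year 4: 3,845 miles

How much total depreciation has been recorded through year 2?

Depreciable base = $366,140 − $54,100 = $312,040.
Rate = $312,040 / 10,760 miles = $29 per mile.
Year 1: 428 × $29 = $12,412. Book value $353,728.
Year 2: 5,007 × $29 = $145,203. Book value $208,525.
Accumulated through year 2 = $366,140 − $208,525 = $157,615.

$157,615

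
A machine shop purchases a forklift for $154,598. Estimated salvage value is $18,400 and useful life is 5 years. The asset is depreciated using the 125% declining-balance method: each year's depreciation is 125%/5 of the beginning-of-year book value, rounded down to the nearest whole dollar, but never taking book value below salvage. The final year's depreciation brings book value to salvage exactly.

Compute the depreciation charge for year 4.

Depreciable base = $154,598 − $18,400 = $136,198.
Year 1: ⌊$154,598 × 125%/5⌋ = $38,649. Book value $115,949.
Year 2: ⌊$115,949 × 125%/5⌋ = $28,987. Book value $86,962.
Year 3: ⌊$86,962 × 125%/5⌋ = $21,740. Book value $65,222.
Year 4: ⌊$65,222 × 125%/5⌋ = $16,305. Book value $48,917.

$16,305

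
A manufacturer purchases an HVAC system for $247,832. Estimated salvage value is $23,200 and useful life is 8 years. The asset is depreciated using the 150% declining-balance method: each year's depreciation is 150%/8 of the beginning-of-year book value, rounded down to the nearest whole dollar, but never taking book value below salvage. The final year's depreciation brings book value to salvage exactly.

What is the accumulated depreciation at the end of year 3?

Depreciable base = $247,832 − $23,200 = $224,632.
Year 1: ⌊$247,832 × 150%/8⌋ = $46,468. Book value $201,364.
Year 2: ⌊$201,364 × 150%/8⌋ = $37,755. Book value $163,609.
Year 3: ⌊$163,609 × 150%/8⌋ = $30,676. Book value $132,933.
Accumulated through year 3 = $247,832 − $132,933 = $114,899.

$114,899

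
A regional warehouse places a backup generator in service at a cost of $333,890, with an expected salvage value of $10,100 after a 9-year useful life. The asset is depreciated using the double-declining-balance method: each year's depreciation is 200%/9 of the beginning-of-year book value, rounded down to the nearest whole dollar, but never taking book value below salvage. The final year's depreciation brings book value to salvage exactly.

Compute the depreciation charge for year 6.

$21,119

Depreciable base = $333,890 − $10,100 = $323,790.
Year 1: ⌊$333,890 × 200%/9⌋ = $74,197. Book value $259,693.
Year 2: ⌊$259,693 × 200%/9⌋ = $57,709. Book value $201,984.
Year 3: ⌊$201,984 × 200%/9⌋ = $44,885. Book value $157,099.
Year 4: ⌊$157,099 × 200%/9⌋ = $34,910. Book value $122,189.
Year 5: ⌊$122,189 × 200%/9⌋ = $27,153. Book value $95,036.
Year 6: ⌊$95,036 × 200%/9⌋ = $21,119. Book value $73,917.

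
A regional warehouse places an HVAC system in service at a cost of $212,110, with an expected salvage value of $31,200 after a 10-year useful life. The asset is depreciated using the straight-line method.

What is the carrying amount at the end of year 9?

Depreciable base = $212,110 − $31,200 = $180,910.
Annual expense = $180,910 / 10 = $18,091.
End of year 1: book value $194,019.
End of year 2: book value $175,928.
End of year 3: book value $157,837.
End of year 4: book value $139,746.
End of year 5: book value $121,655.
End of year 6: book value $103,564.
End of year 7: book value $85,473.
End of year 8: book value $67,382.
End of year 9: book value $49,291.

$49,291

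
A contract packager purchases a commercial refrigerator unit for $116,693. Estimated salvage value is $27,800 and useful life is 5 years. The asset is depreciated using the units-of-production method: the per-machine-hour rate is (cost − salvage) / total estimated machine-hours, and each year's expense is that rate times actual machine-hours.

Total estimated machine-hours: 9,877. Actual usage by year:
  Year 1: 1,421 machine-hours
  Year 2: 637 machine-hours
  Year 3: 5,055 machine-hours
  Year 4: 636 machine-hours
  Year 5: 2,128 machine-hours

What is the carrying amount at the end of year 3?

Depreciable base = $116,693 − $27,800 = $88,893.
Rate = $88,893 / 9,877 machine-hours = $9 per machine-hour.
Year 1: 1,421 × $9 = $12,789. Book value $103,904.
Year 2: 637 × $9 = $5,733. Book value $98,171.
Year 3: 5,055 × $9 = $45,495. Book value $52,676.

$52,676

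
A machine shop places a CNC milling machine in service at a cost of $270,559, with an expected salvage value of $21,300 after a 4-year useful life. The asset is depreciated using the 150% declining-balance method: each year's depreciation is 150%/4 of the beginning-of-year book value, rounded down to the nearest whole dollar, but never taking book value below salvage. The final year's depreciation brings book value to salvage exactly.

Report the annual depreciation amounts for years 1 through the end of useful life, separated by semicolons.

Depreciable base = $270,559 − $21,300 = $249,259.
Year 1: ⌊$270,559 × 150%/4⌋ = $101,459. Book value $169,100.
Year 2: ⌊$169,100 × 150%/4⌋ = $63,412. Book value $105,688.
Year 3: ⌊$105,688 × 150%/4⌋ = $39,633. Book value $66,055.
Year 4 (final): $66,055 − $21,300 = $44,755. Book value $21,300.

$101,459; $63,412; $39,633; $44,755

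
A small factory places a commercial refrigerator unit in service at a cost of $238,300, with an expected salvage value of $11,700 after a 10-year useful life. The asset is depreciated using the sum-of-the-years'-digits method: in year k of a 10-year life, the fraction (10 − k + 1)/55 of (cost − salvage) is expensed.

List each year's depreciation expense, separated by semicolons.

$41,200; $37,080; $32,960; $28,840; $24,720; $20,600; $16,480; $12,360; $8,240; $4,120

Depreciable base = $238,300 − $11,700 = $226,600.
Sum of the years' digits = 10+9+8+7+6+5+4+3+2+1 = 55.
Year 1: $226,600 × 10/55 = $41,200. Book value $197,100.
Year 2: $226,600 × 9/55 = $37,080. Book value $160,020.
Year 3: $226,600 × 8/55 = $32,960. Book value $127,060.
Year 4: $226,600 × 7/55 = $28,840. Book value $98,220.
Year 5: $226,600 × 6/55 = $24,720. Book value $73,500.
Year 6: $226,600 × 5/55 = $20,600. Book value $52,900.
Year 7: $226,600 × 4/55 = $16,480. Book value $36,420.
Year 8: $226,600 × 3/55 = $12,360. Book value $24,060.
Year 9: $226,600 × 2/55 = $8,240. Book value $15,820.
Year 10: $226,600 × 1/55 = $4,120. Book value $11,700.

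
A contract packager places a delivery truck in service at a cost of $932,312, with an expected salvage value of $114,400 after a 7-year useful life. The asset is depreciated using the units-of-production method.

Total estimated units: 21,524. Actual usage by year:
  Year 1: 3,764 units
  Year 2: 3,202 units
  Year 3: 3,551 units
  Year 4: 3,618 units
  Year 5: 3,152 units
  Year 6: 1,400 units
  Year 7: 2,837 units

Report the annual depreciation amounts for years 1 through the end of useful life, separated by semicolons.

Depreciable base = $932,312 − $114,400 = $817,912.
Rate = $817,912 / 21,524 units = $38 per unit.
Year 1: 3,764 × $38 = $143,032. Book value $789,280.
Year 2: 3,202 × $38 = $121,676. Book value $667,604.
Year 3: 3,551 × $38 = $134,938. Book value $532,666.
Year 4: 3,618 × $38 = $137,484. Book value $395,182.
Year 5: 3,152 × $38 = $119,776. Book value $275,406.
Year 6: 1,400 × $38 = $53,200. Book value $222,206.
Year 7: 2,837 × $38 = $107,806. Book value $114,400.

$143,032; $121,676; $134,938; $137,484; $119,776; $53,200; $107,806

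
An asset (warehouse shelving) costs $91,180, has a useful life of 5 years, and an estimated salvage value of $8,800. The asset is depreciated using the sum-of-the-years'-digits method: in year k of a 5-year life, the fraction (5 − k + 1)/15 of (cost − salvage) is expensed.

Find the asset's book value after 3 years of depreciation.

$25,276

Depreciable base = $91,180 − $8,800 = $82,380.
Sum of the years' digits = 5+4+3+2+1 = 15.
Year 1: $82,380 × 5/15 = $27,460. Book value $63,720.
Year 2: $82,380 × 4/15 = $21,968. Book value $41,752.
Year 3: $82,380 × 3/15 = $16,476. Book value $25,276.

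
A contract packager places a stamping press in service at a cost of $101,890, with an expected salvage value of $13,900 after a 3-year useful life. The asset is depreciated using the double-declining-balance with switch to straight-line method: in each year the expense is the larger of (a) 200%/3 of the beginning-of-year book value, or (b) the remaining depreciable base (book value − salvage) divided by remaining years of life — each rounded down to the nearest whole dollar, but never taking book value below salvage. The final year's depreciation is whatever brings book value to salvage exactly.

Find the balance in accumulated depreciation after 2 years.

Depreciable base = $101,890 − $13,900 = $87,990.
Year 1: DB = ⌊$101,890 × 200%/3⌋ = $67,926; SL = ⌊$87,990/3⌋ = $29,330 → take DB $67,926. Book value $33,964.
Year 2: DB = ⌊$33,964 × 200%/3⌋ = $22,642; SL = ⌊$20,064/2⌋ = $10,032 → take DB $22,642, capped at $20,064. Book value $13,900.
Accumulated through year 2 = $101,890 − $13,900 = $87,990.

$87,990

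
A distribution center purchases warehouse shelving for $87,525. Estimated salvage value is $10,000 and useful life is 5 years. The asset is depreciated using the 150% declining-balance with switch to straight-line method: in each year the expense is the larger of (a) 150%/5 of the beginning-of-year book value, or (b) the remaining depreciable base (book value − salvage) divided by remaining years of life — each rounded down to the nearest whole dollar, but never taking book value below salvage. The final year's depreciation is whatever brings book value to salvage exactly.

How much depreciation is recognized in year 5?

Depreciable base = $87,525 − $10,000 = $77,525.
Year 1: DB = ⌊$87,525 × 150%/5⌋ = $26,257; SL = ⌊$77,525/5⌋ = $15,505 → take DB $26,257. Book value $61,268.
Year 2: DB = ⌊$61,268 × 150%/5⌋ = $18,380; SL = ⌊$51,268/4⌋ = $12,817 → take DB $18,380. Book value $42,888.
Year 3: DB = ⌊$42,888 × 150%/5⌋ = $12,866; SL = ⌊$32,888/3⌋ = $10,962 → take DB $12,866. Book value $30,022.
Year 4: DB = ⌊$30,022 × 150%/5⌋ = $9,006; SL = ⌊$20,022/2⌋ = $10,011 → take SL $10,011. Book value $20,011.
Year 5 (final): $20,011 − $10,000 = $10,011. Book value $10,000.

$10,011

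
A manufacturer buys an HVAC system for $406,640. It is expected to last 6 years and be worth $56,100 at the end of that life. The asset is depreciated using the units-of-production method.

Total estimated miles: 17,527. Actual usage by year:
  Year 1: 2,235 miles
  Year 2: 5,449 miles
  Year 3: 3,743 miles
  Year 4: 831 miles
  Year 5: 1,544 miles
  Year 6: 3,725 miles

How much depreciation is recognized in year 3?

Depreciable base = $406,640 − $56,100 = $350,540.
Rate = $350,540 / 17,527 miles = $20 per mile.
Year 1: 2,235 × $20 = $44,700. Book value $361,940.
Year 2: 5,449 × $20 = $108,980. Book value $252,960.
Year 3: 3,743 × $20 = $74,860. Book value $178,100.

$74,860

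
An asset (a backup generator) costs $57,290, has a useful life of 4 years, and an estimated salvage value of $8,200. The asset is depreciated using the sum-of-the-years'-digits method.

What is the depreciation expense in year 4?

$4,909

Depreciable base = $57,290 − $8,200 = $49,090.
Sum of the years' digits = 4+3+2+1 = 10.
Year 1: $49,090 × 4/10 = $19,636. Book value $37,654.
Year 2: $49,090 × 3/10 = $14,727. Book value $22,927.
Year 3: $49,090 × 2/10 = $9,818. Book value $13,109.
Year 4: $49,090 × 1/10 = $4,909. Book value $8,200.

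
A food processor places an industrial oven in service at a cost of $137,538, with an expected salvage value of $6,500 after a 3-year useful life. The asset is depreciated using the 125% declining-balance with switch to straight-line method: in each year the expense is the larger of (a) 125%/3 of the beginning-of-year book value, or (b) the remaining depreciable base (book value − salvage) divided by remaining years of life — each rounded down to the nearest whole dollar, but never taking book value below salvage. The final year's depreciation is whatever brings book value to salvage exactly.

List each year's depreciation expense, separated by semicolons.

$57,307; $36,865; $36,866

Depreciable base = $137,538 − $6,500 = $131,038.
Year 1: DB = ⌊$137,538 × 125%/3⌋ = $57,307; SL = ⌊$131,038/3⌋ = $43,679 → take DB $57,307. Book value $80,231.
Year 2: DB = ⌊$80,231 × 125%/3⌋ = $33,429; SL = ⌊$73,731/2⌋ = $36,865 → take SL $36,865. Book value $43,366.
Year 3 (final): $43,366 − $6,500 = $36,866. Book value $6,500.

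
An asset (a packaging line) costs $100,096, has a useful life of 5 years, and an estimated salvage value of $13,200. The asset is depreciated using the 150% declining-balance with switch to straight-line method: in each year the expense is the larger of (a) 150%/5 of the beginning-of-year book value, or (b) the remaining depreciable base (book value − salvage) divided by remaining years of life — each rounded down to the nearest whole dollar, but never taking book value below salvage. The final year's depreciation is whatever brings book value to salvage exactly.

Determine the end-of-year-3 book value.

$34,334

Depreciable base = $100,096 − $13,200 = $86,896.
Year 1: DB = ⌊$100,096 × 150%/5⌋ = $30,028; SL = ⌊$86,896/5⌋ = $17,379 → take DB $30,028. Book value $70,068.
Year 2: DB = ⌊$70,068 × 150%/5⌋ = $21,020; SL = ⌊$56,868/4⌋ = $14,217 → take DB $21,020. Book value $49,048.
Year 3: DB = ⌊$49,048 × 150%/5⌋ = $14,714; SL = ⌊$35,848/3⌋ = $11,949 → take DB $14,714. Book value $34,334.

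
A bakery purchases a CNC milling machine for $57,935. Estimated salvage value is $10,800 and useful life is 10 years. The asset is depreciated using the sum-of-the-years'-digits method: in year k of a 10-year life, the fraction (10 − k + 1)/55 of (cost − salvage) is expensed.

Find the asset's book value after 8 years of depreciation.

Depreciable base = $57,935 − $10,800 = $47,135.
Sum of the years' digits = 10+9+8+7+6+5+4+3+2+1 = 55.
Year 1: $47,135 × 10/55 = $8,570. Book value $49,365.
Year 2: $47,135 × 9/55 = $7,713. Book value $41,652.
Year 3: $47,135 × 8/55 = $6,856. Book value $34,796.
Year 4: $47,135 × 7/55 = $5,999. Book value $28,797.
Year 5: $47,135 × 6/55 = $5,142. Book value $23,655.
Year 6: $47,135 × 5/55 = $4,285. Book value $19,370.
Year 7: $47,135 × 4/55 = $3,428. Book value $15,942.
Year 8: $47,135 × 3/55 = $2,571. Book value $13,371.

$13,371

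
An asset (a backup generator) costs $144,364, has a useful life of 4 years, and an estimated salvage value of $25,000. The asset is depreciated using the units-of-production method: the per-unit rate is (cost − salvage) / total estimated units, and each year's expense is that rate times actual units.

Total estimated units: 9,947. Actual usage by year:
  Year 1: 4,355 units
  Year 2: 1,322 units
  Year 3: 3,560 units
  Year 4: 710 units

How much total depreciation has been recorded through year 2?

$68,124

Depreciable base = $144,364 − $25,000 = $119,364.
Rate = $119,364 / 9,947 units = $12 per unit.
Year 1: 4,355 × $12 = $52,260. Book value $92,104.
Year 2: 1,322 × $12 = $15,864. Book value $76,240.
Accumulated through year 2 = $144,364 − $76,240 = $68,124.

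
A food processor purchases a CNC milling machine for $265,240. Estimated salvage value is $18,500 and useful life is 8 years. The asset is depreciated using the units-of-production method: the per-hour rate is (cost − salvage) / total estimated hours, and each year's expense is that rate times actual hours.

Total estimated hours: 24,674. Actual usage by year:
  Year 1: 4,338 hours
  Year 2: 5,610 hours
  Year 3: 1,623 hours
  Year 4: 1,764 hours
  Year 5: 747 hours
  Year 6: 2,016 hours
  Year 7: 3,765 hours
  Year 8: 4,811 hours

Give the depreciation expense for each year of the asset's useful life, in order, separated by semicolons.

Depreciable base = $265,240 − $18,500 = $246,740.
Rate = $246,740 / 24,674 hours = $10 per hour.
Year 1: 4,338 × $10 = $43,380. Book value $221,860.
Year 2: 5,610 × $10 = $56,100. Book value $165,760.
Year 3: 1,623 × $10 = $16,230. Book value $149,530.
Year 4: 1,764 × $10 = $17,640. Book value $131,890.
Year 5: 747 × $10 = $7,470. Book value $124,420.
Year 6: 2,016 × $10 = $20,160. Book value $104,260.
Year 7: 3,765 × $10 = $37,650. Book value $66,610.
Year 8: 4,811 × $10 = $48,110. Book value $18,500.

$43,380; $56,100; $16,230; $17,640; $7,470; $20,160; $37,650; $48,110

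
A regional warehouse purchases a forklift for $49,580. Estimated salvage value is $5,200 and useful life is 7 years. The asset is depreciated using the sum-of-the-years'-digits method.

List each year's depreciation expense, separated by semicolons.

$11,095; $9,510; $7,925; $6,340; $4,755; $3,170; $1,585

Depreciable base = $49,580 − $5,200 = $44,380.
Sum of the years' digits = 7+6+5+4+3+2+1 = 28.
Year 1: $44,380 × 7/28 = $11,095. Book value $38,485.
Year 2: $44,380 × 6/28 = $9,510. Book value $28,975.
Year 3: $44,380 × 5/28 = $7,925. Book value $21,050.
Year 4: $44,380 × 4/28 = $6,340. Book value $14,710.
Year 5: $44,380 × 3/28 = $4,755. Book value $9,955.
Year 6: $44,380 × 2/28 = $3,170. Book value $6,785.
Year 7: $44,380 × 1/28 = $1,585. Book value $5,200.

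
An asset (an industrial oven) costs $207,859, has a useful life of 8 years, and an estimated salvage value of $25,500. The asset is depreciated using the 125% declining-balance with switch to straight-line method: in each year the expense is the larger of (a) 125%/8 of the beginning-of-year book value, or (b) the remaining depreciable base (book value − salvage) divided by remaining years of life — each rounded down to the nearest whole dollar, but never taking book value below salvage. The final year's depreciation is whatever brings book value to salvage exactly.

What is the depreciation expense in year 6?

$19,872

Depreciable base = $207,859 − $25,500 = $182,359.
Year 1: DB = ⌊$207,859 × 125%/8⌋ = $32,477; SL = ⌊$182,359/8⌋ = $22,794 → take DB $32,477. Book value $175,382.
Year 2: DB = ⌊$175,382 × 125%/8⌋ = $27,403; SL = ⌊$149,882/7⌋ = $21,411 → take DB $27,403. Book value $147,979.
Year 3: DB = ⌊$147,979 × 125%/8⌋ = $23,121; SL = ⌊$122,479/6⌋ = $20,413 → take DB $23,121. Book value $124,858.
Year 4: DB = ⌊$124,858 × 125%/8⌋ = $19,509; SL = ⌊$99,358/5⌋ = $19,871 → take SL $19,871. Book value $104,987.
Year 5: DB = ⌊$104,987 × 125%/8⌋ = $16,404; SL = ⌊$79,487/4⌋ = $19,871 → take SL $19,871. Book value $85,116.
Year 6: DB = ⌊$85,116 × 125%/8⌋ = $13,299; SL = ⌊$59,616/3⌋ = $19,872 → take SL $19,872. Book value $65,244.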